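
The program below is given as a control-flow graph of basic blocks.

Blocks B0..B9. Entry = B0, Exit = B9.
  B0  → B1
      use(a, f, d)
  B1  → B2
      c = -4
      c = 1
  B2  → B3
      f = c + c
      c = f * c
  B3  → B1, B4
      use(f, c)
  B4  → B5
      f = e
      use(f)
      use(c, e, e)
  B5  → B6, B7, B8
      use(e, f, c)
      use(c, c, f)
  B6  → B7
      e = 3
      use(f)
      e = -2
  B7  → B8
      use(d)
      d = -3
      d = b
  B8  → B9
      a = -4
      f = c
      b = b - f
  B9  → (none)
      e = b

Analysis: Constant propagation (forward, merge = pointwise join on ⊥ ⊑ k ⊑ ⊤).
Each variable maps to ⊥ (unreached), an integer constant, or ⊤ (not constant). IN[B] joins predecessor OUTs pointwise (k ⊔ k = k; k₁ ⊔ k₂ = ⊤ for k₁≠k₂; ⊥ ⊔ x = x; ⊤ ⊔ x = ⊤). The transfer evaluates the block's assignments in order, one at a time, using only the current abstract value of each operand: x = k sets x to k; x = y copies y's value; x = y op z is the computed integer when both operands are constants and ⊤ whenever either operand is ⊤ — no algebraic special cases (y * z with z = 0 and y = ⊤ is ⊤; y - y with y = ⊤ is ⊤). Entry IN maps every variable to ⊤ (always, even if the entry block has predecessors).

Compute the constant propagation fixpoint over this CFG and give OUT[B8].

Answer: {a: -4, b: ⊤, c: 2, d: ⊤, e: ⊤, f: 2}

Trace:
Per-block solution:
  B0:  IN=(all ⊤)  OUT=(all ⊤)
  B1:  IN=(all ⊤)  OUT={c:1; rest ⊤}
  B2:  IN={c:1; rest ⊤}  OUT={c:2, f:2; rest ⊤}
  B3:  IN={c:2, f:2; rest ⊤}  OUT={c:2, f:2; rest ⊤}
  B4:  IN={c:2, f:2; rest ⊤}  OUT={c:2; rest ⊤}
  B5:  IN={c:2; rest ⊤}  OUT={c:2; rest ⊤}
  B6:  IN={c:2; rest ⊤}  OUT={c:2, e:-2; rest ⊤}
  B7:  IN={c:2; rest ⊤}  OUT={c:2; rest ⊤}
  B8:  IN={c:2; rest ⊤}  OUT={a:-4, c:2, f:2; rest ⊤}
  B9:  IN={a:-4, c:2, f:2; rest ⊤}  OUT={a:-4, c:2, f:2; rest ⊤}

Merge at B8: IN[B8] = OUT[B5] ⊔ OUT[B7] = {a: ⊤, b: ⊤, c: 2, d: ⊤, e: ⊤, f: ⊤}
Applying B8's transfer function to that IN value gives OUT[B8] (row B8 above).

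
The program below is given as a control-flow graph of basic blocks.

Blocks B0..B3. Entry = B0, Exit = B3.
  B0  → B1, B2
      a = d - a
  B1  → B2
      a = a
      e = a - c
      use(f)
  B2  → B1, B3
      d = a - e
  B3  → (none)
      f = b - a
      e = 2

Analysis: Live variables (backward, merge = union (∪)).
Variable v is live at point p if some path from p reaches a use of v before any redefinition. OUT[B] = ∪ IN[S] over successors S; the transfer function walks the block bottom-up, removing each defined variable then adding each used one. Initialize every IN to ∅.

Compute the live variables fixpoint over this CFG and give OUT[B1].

Converged values:
  B0:   IN={a, b, c, d, e, f}   OUT={a, b, c, e, f}
  B1:   IN={a, b, c, f}   OUT={a, b, c, e, f}
  B2:   IN={a, b, c, e, f}   OUT={a, b, c, f}
  B3:   IN={a, b}   OUT={}

Merge at B1: OUT[B1] = IN[B2] = {a, b, c, e, f}

Answer: {a, b, c, e, f}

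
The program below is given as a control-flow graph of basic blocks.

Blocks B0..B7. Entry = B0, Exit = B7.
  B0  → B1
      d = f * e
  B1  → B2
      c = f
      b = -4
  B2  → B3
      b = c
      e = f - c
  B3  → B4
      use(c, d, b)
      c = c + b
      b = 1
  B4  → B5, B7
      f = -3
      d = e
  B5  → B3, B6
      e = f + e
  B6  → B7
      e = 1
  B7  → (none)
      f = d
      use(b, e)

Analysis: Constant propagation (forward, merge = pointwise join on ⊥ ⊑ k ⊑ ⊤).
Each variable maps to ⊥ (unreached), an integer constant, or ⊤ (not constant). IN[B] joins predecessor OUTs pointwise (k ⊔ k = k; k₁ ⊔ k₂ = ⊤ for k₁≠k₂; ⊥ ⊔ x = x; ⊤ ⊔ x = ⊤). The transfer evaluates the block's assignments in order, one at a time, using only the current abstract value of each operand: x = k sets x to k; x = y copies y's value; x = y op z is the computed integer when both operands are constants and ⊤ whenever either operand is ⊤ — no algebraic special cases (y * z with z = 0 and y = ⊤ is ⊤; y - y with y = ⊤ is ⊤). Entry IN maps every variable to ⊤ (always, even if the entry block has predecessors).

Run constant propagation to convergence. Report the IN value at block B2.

Answer: {a: ⊤, b: -4, c: ⊤, d: ⊤, e: ⊤, f: ⊤}

Working:
Fixpoint table:
  B0:   IN=(all ⊤)   OUT=(all ⊤)
  B1:   IN=(all ⊤)   OUT={b:-4; rest ⊤}
  B2:   IN={b:-4; rest ⊤}   OUT=(all ⊤)
  B3:   IN=(all ⊤)   OUT={b:1; rest ⊤}
  B4:   IN={b:1; rest ⊤}   OUT={b:1, f:-3; rest ⊤}
  B5:   IN={b:1, f:-3; rest ⊤}   OUT={b:1, f:-3; rest ⊤}
  B6:   IN={b:1, f:-3; rest ⊤}   OUT={b:1, e:1, f:-3; rest ⊤}
  B7:   IN={b:1, f:-3; rest ⊤}   OUT={b:1; rest ⊤}

Merge at B2: IN[B2] = OUT[B1] = {a: ⊤, b: -4, c: ⊤, d: ⊤, e: ⊤, f: ⊤}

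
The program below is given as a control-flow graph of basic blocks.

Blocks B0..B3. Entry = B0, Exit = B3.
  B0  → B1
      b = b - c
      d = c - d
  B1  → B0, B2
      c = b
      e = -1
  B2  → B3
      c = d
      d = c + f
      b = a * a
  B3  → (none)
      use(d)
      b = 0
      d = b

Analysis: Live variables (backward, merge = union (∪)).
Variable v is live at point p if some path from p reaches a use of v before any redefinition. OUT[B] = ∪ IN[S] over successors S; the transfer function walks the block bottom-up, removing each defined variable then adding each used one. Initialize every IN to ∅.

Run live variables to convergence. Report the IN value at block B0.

Fixpoint table:
  B0:   IN={a, b, c, d, f}   OUT={a, b, d, f}
  B1:   IN={a, b, d, f}   OUT={a, b, c, d, f}
  B2:   IN={a, d, f}   OUT={d}
  B3:   IN={d}   OUT={}

Merge at B0: OUT[B0] = IN[B1] = {a, b, d, f}
Applying B0's transfer function to that OUT value gives IN[B0] (row B0 above).

Answer: {a, b, c, d, f}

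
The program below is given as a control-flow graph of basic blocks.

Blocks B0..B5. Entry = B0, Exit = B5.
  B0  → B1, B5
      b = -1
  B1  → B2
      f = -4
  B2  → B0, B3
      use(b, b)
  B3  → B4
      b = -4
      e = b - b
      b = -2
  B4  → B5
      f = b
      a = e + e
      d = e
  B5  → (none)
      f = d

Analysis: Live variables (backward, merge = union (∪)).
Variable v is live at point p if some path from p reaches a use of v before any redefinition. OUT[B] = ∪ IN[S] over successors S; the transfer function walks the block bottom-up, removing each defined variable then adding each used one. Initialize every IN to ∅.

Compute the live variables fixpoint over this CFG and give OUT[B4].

Fixpoint table:
  B0:   IN={d}   OUT={b, d}
  B1:   IN={b, d}   OUT={b, d}
  B2:   IN={b, d}   OUT={d}
  B3:   IN={}   OUT={b, e}
  B4:   IN={b, e}   OUT={d}
  B5:   IN={d}   OUT={}

Merge at B4: OUT[B4] = IN[B5] = {d}

Answer: {d}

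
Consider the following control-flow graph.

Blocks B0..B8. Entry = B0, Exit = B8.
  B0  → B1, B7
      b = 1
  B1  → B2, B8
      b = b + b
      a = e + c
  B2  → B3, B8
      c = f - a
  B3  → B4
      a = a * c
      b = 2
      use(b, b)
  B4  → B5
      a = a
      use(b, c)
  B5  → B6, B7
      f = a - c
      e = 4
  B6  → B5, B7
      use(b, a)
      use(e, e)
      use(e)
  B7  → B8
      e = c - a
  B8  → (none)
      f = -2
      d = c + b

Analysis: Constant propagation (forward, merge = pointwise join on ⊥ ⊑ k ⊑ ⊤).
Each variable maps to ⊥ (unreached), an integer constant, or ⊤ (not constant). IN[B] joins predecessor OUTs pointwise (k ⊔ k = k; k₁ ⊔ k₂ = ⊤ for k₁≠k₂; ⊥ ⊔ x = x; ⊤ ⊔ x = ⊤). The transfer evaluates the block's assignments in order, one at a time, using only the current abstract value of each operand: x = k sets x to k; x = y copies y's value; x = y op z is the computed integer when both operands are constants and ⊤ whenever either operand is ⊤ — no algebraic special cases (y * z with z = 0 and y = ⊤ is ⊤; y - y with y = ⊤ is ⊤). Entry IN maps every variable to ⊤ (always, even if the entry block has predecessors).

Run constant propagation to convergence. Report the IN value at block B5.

Per-block solution:
  B0:  IN=(all ⊤)  OUT={b:1; rest ⊤}
  B1:  IN={b:1; rest ⊤}  OUT={b:2; rest ⊤}
  B2:  IN={b:2; rest ⊤}  OUT={b:2; rest ⊤}
  B3:  IN={b:2; rest ⊤}  OUT={b:2; rest ⊤}
  B4:  IN={b:2; rest ⊤}  OUT={b:2; rest ⊤}
  B5:  IN={b:2; rest ⊤}  OUT={b:2, e:4; rest ⊤}
  B6:  IN={b:2, e:4; rest ⊤}  OUT={b:2, e:4; rest ⊤}
  B7:  IN=(all ⊤)  OUT=(all ⊤)
  B8:  IN=(all ⊤)  OUT={f:-2; rest ⊤}

Merge at B5: IN[B5] = OUT[B4] ⊔ OUT[B6] = {a: ⊤, b: 2, c: ⊤, d: ⊤, e: ⊤, f: ⊤}

Answer: {a: ⊤, b: 2, c: ⊤, d: ⊤, e: ⊤, f: ⊤}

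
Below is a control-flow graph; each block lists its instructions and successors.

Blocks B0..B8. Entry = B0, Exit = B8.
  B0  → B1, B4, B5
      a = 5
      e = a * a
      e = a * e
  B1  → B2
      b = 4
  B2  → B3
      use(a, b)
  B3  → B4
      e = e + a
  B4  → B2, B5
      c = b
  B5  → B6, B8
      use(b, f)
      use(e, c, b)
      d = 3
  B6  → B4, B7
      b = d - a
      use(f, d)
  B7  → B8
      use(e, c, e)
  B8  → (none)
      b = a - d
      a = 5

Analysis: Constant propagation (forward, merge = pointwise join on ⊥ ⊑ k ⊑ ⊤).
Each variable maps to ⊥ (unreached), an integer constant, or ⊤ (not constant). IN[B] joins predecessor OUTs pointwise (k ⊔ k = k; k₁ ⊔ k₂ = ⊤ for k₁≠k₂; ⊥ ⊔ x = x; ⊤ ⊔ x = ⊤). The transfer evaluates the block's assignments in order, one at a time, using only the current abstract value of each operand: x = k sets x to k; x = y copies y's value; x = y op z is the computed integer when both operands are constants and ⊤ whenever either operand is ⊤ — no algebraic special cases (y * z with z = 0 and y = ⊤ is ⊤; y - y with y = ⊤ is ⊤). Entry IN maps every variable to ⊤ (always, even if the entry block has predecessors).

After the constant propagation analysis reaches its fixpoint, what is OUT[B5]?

Answer: {a: 5, b: ⊤, c: ⊤, d: 3, e: ⊤, f: ⊤}

Working:
Converged values:
  B0:   IN=(all ⊤)   OUT={a:5, e:125; rest ⊤}
  B1:   IN={a:5, e:125; rest ⊤}   OUT={a:5, b:4, e:125; rest ⊤}
  B2:   IN={a:5; rest ⊤}   OUT={a:5; rest ⊤}
  B3:   IN={a:5; rest ⊤}   OUT={a:5; rest ⊤}
  B4:   IN={a:5; rest ⊤}   OUT={a:5; rest ⊤}
  B5:   IN={a:5; rest ⊤}   OUT={a:5, d:3; rest ⊤}
  B6:   IN={a:5, d:3; rest ⊤}   OUT={a:5, b:-2, d:3; rest ⊤}
  B7:   IN={a:5, b:-2, d:3; rest ⊤}   OUT={a:5, b:-2, d:3; rest ⊤}
  B8:   IN={a:5, d:3; rest ⊤}   OUT={a:5, b:2, d:3; rest ⊤}

Merge at B5: IN[B5] = OUT[B0] ⊔ OUT[B4] = {a: 5, b: ⊤, c: ⊤, d: ⊤, e: ⊤, f: ⊤}
Applying B5's transfer function to that IN value gives OUT[B5] (row B5 above).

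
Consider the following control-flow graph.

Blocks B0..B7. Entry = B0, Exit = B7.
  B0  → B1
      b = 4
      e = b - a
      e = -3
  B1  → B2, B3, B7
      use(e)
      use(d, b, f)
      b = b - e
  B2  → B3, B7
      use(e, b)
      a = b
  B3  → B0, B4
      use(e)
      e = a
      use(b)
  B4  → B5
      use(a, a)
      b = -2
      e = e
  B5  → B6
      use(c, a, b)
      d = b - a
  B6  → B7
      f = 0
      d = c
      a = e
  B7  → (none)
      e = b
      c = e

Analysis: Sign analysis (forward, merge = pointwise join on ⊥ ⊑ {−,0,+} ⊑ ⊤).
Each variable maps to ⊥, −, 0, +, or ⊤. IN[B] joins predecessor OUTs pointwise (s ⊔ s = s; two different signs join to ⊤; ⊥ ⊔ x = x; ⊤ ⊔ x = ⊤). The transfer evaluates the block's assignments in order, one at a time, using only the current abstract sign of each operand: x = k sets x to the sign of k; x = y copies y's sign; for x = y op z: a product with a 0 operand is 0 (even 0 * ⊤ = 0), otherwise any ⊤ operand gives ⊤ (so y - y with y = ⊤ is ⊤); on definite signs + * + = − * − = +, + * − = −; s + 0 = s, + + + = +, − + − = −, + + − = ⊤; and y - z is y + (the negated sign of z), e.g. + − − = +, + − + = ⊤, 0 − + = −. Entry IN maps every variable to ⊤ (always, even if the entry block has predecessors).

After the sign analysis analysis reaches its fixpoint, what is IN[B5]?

Answer: {a: ⊤, b: -, c: ⊤, d: ⊤, e: ⊤, f: ⊤}

Trace:
Converged values:
  B0: | IN=(all ⊤) | OUT={b:+, e:-; rest ⊤}
  B1: | IN={b:+, e:-; rest ⊤} | OUT={b:+, e:-; rest ⊤}
  B2: | IN={b:+, e:-; rest ⊤} | OUT={a:+, b:+, e:-; rest ⊤}
  B3: | IN={b:+, e:-; rest ⊤} | OUT={b:+; rest ⊤}
  B4: | IN={b:+; rest ⊤} | OUT={b:-; rest ⊤}
  B5: | IN={b:-; rest ⊤} | OUT={b:-; rest ⊤}
  B6: | IN={b:-; rest ⊤} | OUT={b:-, f:0; rest ⊤}
  B7: | IN=(all ⊤) | OUT=(all ⊤)

Merge at B5: IN[B5] = OUT[B4] = {a: ⊤, b: -, c: ⊤, d: ⊤, e: ⊤, f: ⊤}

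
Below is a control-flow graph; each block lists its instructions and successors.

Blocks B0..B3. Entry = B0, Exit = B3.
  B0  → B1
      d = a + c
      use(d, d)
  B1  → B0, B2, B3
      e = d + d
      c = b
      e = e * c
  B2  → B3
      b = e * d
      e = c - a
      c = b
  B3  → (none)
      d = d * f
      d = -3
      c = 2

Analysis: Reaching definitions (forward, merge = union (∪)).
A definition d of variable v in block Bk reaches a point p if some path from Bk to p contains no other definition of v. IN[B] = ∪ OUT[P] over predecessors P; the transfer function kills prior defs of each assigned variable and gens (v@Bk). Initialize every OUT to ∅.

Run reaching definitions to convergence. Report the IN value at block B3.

Answer: {b@B2, c@B1, c@B2, d@B0, e@B1, e@B2}

Working:
Fixpoint table:
  B0:  IN={c@B1, d@B0, e@B1}  OUT={c@B1, d@B0, e@B1}
  B1:  IN={c@B1, d@B0, e@B1}  OUT={c@B1, d@B0, e@B1}
  B2:  IN={c@B1, d@B0, e@B1}  OUT={b@B2, c@B2, d@B0, e@B2}
  B3:  IN={b@B2, c@B1, c@B2, d@B0, e@B1, e@B2}  OUT={b@B2, c@B3, d@B3, e@B1, e@B2}

Merge at B3: IN[B3] = OUT[B1] ⊔ OUT[B2] = {b@B2, c@B1, c@B2, d@B0, e@B1, e@B2}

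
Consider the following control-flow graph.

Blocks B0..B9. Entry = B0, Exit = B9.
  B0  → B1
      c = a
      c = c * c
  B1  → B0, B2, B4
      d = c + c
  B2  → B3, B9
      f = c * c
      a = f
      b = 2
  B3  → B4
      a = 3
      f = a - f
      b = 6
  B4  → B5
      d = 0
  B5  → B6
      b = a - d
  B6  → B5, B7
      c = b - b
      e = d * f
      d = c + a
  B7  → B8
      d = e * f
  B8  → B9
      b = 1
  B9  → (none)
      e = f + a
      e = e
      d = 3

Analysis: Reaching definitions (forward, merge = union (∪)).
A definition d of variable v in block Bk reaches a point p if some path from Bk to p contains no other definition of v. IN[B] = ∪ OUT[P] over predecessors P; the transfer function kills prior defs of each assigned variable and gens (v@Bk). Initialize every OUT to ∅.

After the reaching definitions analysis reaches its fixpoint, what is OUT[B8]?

Answer: {a@B3, b@B8, c@B6, d@B7, e@B6, f@B3}

Trace:
Converged values:
  B0:   IN={c@B0, d@B1}   OUT={c@B0, d@B1}
  B1:   IN={c@B0, d@B1}   OUT={c@B0, d@B1}
  B2:   IN={c@B0, d@B1}   OUT={a@B2, b@B2, c@B0, d@B1, f@B2}
  B3:   IN={a@B2, b@B2, c@B0, d@B1, f@B2}   OUT={a@B3, b@B3, c@B0, d@B1, f@B3}
  B4:   IN={a@B3, b@B3, c@B0, d@B1, f@B3}   OUT={a@B3, b@B3, c@B0, d@B4, f@B3}
  B5:   IN={a@B3, b@B3, b@B5, c@B0, c@B6, d@B4, d@B6, e@B6, f@B3}   OUT={a@B3, b@B5, c@B0, c@B6, d@B4, d@B6, e@B6, f@B3}
  B6:   IN={a@B3, b@B5, c@B0, c@B6, d@B4, d@B6, e@B6, f@B3}   OUT={a@B3, b@B5, c@B6, d@B6, e@B6, f@B3}
  B7:   IN={a@B3, b@B5, c@B6, d@B6, e@B6, f@B3}   OUT={a@B3, b@B5, c@B6, d@B7, e@B6, f@B3}
  B8:   IN={a@B3, b@B5, c@B6, d@B7, e@B6, f@B3}   OUT={a@B3, b@B8, c@B6, d@B7, e@B6, f@B3}
  B9:   IN={a@B2, a@B3, b@B2, b@B8, c@B0, c@B6, d@B1, d@B7, e@B6, f@B2, f@B3}   OUT={a@B2, a@B3, b@B2, b@B8, c@B0, c@B6, d@B9, e@B9, f@B2, f@B3}

Merge at B8: IN[B8] = OUT[B7] = {a@B3, b@B5, c@B6, d@B7, e@B6, f@B3}
Applying B8's transfer function to that IN value gives OUT[B8] (row B8 above).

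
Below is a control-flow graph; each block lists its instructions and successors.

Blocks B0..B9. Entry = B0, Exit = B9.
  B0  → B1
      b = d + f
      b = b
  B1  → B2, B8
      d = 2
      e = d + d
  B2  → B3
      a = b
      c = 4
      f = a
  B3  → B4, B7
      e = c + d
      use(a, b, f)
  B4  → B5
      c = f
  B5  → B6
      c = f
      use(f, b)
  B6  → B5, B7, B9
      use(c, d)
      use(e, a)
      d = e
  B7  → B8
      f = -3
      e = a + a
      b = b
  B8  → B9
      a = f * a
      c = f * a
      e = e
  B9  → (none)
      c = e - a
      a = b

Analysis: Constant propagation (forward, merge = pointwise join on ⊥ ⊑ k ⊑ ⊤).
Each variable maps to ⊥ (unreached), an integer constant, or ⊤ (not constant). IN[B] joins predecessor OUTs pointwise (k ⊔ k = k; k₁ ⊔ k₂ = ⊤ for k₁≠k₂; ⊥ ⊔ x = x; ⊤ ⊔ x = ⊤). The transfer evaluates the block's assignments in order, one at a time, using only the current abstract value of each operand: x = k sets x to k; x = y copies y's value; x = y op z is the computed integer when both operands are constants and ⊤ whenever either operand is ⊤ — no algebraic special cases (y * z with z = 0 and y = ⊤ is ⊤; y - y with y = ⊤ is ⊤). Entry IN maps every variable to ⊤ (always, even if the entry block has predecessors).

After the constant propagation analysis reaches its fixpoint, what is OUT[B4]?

Answer: {a: ⊤, b: ⊤, c: ⊤, d: 2, e: 6, f: ⊤}

Derivation:
Per-block solution:
  B0:   IN=(all ⊤)   OUT=(all ⊤)
  B1:   IN=(all ⊤)   OUT={d:2, e:4; rest ⊤}
  B2:   IN={d:2, e:4; rest ⊤}   OUT={c:4, d:2, e:4; rest ⊤}
  B3:   IN={c:4, d:2, e:4; rest ⊤}   OUT={c:4, d:2, e:6; rest ⊤}
  B4:   IN={c:4, d:2, e:6; rest ⊤}   OUT={d:2, e:6; rest ⊤}
  B5:   IN={e:6; rest ⊤}   OUT={e:6; rest ⊤}
  B6:   IN={e:6; rest ⊤}   OUT={d:6, e:6; rest ⊤}
  B7:   IN={e:6; rest ⊤}   OUT={f:-3; rest ⊤}
  B8:   IN=(all ⊤)   OUT=(all ⊤)
  B9:   IN=(all ⊤)   OUT=(all ⊤)

Merge at B4: IN[B4] = OUT[B3] = {a: ⊤, b: ⊤, c: 4, d: 2, e: 6, f: ⊤}
Applying B4's transfer function to that IN value gives OUT[B4] (row B4 above).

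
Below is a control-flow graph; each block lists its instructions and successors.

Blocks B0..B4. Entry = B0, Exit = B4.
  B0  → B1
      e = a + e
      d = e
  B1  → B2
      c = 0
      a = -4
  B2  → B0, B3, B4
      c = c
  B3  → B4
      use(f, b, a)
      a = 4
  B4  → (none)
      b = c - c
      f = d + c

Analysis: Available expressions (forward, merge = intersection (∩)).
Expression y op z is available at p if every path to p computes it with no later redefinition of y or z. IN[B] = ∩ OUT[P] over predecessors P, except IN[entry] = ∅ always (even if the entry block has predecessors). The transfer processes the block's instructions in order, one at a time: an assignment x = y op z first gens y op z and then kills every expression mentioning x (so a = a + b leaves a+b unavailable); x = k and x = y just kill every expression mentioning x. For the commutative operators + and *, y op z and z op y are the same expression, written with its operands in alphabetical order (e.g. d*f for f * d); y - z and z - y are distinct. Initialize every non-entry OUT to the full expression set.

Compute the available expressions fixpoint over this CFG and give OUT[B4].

Answer: {c+d, c-c}

Derivation:
Fixpoint table:
  B0:   IN={}   OUT={}
  B1:   IN={}   OUT={}
  B2:   IN={}   OUT={}
  B3:   IN={}   OUT={}
  B4:   IN={}   OUT={c+d, c-c}

Merge at B4: IN[B4] = OUT[B2] ∩ OUT[B3] = {}
Applying B4's transfer function to that IN value gives OUT[B4] (row B4 above).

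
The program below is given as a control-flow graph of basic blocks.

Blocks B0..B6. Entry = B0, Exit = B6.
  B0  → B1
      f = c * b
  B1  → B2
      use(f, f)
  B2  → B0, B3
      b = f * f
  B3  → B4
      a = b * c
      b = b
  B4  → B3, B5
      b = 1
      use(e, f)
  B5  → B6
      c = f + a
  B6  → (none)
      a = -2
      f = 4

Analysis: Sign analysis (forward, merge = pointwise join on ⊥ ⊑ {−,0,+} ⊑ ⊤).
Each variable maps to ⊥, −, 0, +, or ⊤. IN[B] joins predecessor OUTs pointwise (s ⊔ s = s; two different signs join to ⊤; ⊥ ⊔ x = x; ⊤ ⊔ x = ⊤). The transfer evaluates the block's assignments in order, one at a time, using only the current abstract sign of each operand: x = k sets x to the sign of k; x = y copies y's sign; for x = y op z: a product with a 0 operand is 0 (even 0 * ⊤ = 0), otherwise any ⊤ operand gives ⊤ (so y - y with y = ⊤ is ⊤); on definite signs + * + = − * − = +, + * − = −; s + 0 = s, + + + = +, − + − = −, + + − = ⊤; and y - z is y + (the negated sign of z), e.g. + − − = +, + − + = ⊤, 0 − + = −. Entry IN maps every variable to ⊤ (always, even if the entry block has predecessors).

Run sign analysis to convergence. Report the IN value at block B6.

Answer: {a: ⊤, b: +, c: ⊤, d: ⊤, e: ⊤, f: ⊤}

Derivation:
Fixpoint table:
  B0:   IN=(all ⊤)   OUT=(all ⊤)
  B1:   IN=(all ⊤)   OUT=(all ⊤)
  B2:   IN=(all ⊤)   OUT=(all ⊤)
  B3:   IN=(all ⊤)   OUT=(all ⊤)
  B4:   IN=(all ⊤)   OUT={b:+; rest ⊤}
  B5:   IN={b:+; rest ⊤}   OUT={b:+; rest ⊤}
  B6:   IN={b:+; rest ⊤}   OUT={a:-, b:+, f:+; rest ⊤}

Merge at B6: IN[B6] = OUT[B5] = {a: ⊤, b: +, c: ⊤, d: ⊤, e: ⊤, f: ⊤}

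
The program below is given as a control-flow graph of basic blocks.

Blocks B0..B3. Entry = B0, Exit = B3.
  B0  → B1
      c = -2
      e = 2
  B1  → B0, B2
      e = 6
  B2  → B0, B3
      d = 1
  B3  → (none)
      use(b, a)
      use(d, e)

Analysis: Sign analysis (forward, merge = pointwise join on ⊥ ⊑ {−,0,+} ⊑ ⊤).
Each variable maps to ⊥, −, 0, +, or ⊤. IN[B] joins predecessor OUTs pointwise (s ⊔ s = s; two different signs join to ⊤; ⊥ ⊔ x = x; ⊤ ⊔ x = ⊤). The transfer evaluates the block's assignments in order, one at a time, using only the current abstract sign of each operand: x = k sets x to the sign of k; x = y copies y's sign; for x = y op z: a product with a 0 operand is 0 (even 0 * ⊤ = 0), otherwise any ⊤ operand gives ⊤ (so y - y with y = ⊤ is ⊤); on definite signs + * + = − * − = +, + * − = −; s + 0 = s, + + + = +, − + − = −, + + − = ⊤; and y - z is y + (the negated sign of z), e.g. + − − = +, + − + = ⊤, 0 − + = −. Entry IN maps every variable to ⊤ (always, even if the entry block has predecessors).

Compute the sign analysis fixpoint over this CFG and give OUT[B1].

Fixpoint table:
  B0:   IN=(all ⊤)   OUT={c:-, e:+; rest ⊤}
  B1:   IN={c:-, e:+; rest ⊤}   OUT={c:-, e:+; rest ⊤}
  B2:   IN={c:-, e:+; rest ⊤}   OUT={c:-, d:+, e:+; rest ⊤}
  B3:   IN={c:-, d:+, e:+; rest ⊤}   OUT={c:-, d:+, e:+; rest ⊤}

Merge at B1: IN[B1] = OUT[B0] = {a: ⊤, b: ⊤, c: -, d: ⊤, e: +, f: ⊤}
Applying B1's transfer function to that IN value gives OUT[B1] (row B1 above).

Answer: {a: ⊤, b: ⊤, c: -, d: ⊤, e: +, f: ⊤}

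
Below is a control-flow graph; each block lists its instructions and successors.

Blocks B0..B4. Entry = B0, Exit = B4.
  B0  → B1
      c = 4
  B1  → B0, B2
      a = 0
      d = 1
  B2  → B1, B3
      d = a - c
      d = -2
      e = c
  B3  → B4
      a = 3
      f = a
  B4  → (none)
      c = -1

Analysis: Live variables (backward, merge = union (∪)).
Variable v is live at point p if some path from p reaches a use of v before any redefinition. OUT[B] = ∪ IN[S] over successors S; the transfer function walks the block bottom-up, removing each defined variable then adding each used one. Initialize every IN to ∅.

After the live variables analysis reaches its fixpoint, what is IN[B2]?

Answer: {a, c}

Working:
Converged values:
  B0:  IN={}  OUT={c}
  B1:  IN={c}  OUT={a, c}
  B2:  IN={a, c}  OUT={c}
  B3:  IN={}  OUT={}
  B4:  IN={}  OUT={}

Merge at B2: OUT[B2] = IN[B1] ⊔ IN[B3] = {c}
Applying B2's transfer function to that OUT value gives IN[B2] (row B2 above).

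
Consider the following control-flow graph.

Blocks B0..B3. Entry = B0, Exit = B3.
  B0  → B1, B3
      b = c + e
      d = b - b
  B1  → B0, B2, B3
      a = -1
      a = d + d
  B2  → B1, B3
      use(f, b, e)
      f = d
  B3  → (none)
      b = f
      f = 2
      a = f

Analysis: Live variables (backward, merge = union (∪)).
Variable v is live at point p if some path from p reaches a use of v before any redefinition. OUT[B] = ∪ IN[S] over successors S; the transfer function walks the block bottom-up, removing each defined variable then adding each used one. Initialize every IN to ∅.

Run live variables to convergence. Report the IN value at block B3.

Answer: {f}

Trace:
Converged values:
  B0: | IN={c, e, f} | OUT={b, c, d, e, f}
  B1: | IN={b, c, d, e, f} | OUT={b, c, d, e, f}
  B2: | IN={b, c, d, e, f} | OUT={b, c, d, e, f}
  B3: | IN={f} | OUT={}

B3 is the boundary node: OUT[B3] = {}
Applying B3's transfer function to that OUT value gives IN[B3] (row B3 above).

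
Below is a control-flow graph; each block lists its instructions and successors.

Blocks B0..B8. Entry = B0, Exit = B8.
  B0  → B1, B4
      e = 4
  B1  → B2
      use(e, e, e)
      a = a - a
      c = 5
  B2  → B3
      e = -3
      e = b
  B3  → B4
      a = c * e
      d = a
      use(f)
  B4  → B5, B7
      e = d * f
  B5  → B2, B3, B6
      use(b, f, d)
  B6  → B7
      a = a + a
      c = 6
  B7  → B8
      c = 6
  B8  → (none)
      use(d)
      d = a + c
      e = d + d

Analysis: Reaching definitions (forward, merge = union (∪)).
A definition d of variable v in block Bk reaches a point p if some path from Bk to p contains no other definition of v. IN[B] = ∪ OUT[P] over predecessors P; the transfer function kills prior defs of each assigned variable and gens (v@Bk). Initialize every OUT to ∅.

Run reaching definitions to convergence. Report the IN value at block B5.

Fixpoint table:
  B0: | IN={} | OUT={e@B0}
  B1: | IN={e@B0} | OUT={a@B1, c@B1, e@B0}
  B2: | IN={a@B1, a@B3, c@B1, d@B3, e@B0, e@B4} | OUT={a@B1, a@B3, c@B1, d@B3, e@B2}
  B3: | IN={a@B1, a@B3, c@B1, d@B3, e@B2, e@B4} | OUT={a@B3, c@B1, d@B3, e@B2, e@B4}
  B4: | IN={a@B3, c@B1, d@B3, e@B0, e@B2, e@B4} | OUT={a@B3, c@B1, d@B3, e@B4}
  B5: | IN={a@B3, c@B1, d@B3, e@B4} | OUT={a@B3, c@B1, d@B3, e@B4}
  B6: | IN={a@B3, c@B1, d@B3, e@B4} | OUT={a@B6, c@B6, d@B3, e@B4}
  B7: | IN={a@B3, a@B6, c@B1, c@B6, d@B3, e@B4} | OUT={a@B3, a@B6, c@B7, d@B3, e@B4}
  B8: | IN={a@B3, a@B6, c@B7, d@B3, e@B4} | OUT={a@B3, a@B6, c@B7, d@B8, e@B8}

Merge at B5: IN[B5] = OUT[B4] = {a@B3, c@B1, d@B3, e@B4}

Answer: {a@B3, c@B1, d@B3, e@B4}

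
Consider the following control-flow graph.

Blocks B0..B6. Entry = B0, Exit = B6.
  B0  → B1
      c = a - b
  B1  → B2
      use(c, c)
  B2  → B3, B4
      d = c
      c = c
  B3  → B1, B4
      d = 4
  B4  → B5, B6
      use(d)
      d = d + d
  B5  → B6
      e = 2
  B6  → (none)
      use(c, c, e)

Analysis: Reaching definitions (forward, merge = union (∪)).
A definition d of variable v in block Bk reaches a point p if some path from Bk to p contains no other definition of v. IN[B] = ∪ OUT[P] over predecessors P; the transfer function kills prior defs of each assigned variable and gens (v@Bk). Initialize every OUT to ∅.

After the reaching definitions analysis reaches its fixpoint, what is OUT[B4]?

Answer: {c@B2, d@B4}

Trace:
Converged values:
  B0:   IN={}   OUT={c@B0}
  B1:   IN={c@B0, c@B2, d@B3}   OUT={c@B0, c@B2, d@B3}
  B2:   IN={c@B0, c@B2, d@B3}   OUT={c@B2, d@B2}
  B3:   IN={c@B2, d@B2}   OUT={c@B2, d@B3}
  B4:   IN={c@B2, d@B2, d@B3}   OUT={c@B2, d@B4}
  B5:   IN={c@B2, d@B4}   OUT={c@B2, d@B4, e@B5}
  B6:   IN={c@B2, d@B4, e@B5}   OUT={c@B2, d@B4, e@B5}

Merge at B4: IN[B4] = OUT[B2] ⊔ OUT[B3] = {c@B2, d@B2, d@B3}
Applying B4's transfer function to that IN value gives OUT[B4] (row B4 above).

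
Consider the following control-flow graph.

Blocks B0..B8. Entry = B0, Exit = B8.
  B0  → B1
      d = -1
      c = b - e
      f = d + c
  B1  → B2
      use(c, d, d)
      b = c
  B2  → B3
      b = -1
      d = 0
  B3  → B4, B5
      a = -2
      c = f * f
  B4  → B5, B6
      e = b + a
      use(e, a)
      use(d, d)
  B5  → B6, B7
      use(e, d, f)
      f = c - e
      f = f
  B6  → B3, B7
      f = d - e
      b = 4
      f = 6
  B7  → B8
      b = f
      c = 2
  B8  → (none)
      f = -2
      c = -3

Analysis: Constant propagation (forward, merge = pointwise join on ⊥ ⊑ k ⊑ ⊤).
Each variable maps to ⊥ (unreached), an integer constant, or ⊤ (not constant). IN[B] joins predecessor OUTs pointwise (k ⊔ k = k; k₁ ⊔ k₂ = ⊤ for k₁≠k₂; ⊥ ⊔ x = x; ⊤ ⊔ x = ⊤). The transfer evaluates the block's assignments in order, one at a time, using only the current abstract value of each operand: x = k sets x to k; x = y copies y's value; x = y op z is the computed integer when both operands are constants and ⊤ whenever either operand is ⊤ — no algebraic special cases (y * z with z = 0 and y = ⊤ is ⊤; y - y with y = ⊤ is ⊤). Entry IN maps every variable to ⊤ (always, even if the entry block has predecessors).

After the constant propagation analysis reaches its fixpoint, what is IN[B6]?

Fixpoint table:
  B0:  IN=(all ⊤)  OUT={d:-1; rest ⊤}
  B1:  IN={d:-1; rest ⊤}  OUT={d:-1; rest ⊤}
  B2:  IN={d:-1; rest ⊤}  OUT={b:-1, d:0; rest ⊤}
  B3:  IN={d:0; rest ⊤}  OUT={a:-2, d:0; rest ⊤}
  B4:  IN={a:-2, d:0; rest ⊤}  OUT={a:-2, d:0; rest ⊤}
  B5:  IN={a:-2, d:0; rest ⊤}  OUT={a:-2, d:0; rest ⊤}
  B6:  IN={a:-2, d:0; rest ⊤}  OUT={a:-2, b:4, d:0, f:6; rest ⊤}
  B7:  IN={a:-2, d:0; rest ⊤}  OUT={a:-2, c:2, d:0; rest ⊤}
  B8:  IN={a:-2, c:2, d:0; rest ⊤}  OUT={a:-2, c:-3, d:0, f:-2; rest ⊤}

Merge at B6: IN[B6] = OUT[B4] ⊔ OUT[B5] = {a: -2, b: ⊤, c: ⊤, d: 0, e: ⊤, f: ⊤}

Answer: {a: -2, b: ⊤, c: ⊤, d: 0, e: ⊤, f: ⊤}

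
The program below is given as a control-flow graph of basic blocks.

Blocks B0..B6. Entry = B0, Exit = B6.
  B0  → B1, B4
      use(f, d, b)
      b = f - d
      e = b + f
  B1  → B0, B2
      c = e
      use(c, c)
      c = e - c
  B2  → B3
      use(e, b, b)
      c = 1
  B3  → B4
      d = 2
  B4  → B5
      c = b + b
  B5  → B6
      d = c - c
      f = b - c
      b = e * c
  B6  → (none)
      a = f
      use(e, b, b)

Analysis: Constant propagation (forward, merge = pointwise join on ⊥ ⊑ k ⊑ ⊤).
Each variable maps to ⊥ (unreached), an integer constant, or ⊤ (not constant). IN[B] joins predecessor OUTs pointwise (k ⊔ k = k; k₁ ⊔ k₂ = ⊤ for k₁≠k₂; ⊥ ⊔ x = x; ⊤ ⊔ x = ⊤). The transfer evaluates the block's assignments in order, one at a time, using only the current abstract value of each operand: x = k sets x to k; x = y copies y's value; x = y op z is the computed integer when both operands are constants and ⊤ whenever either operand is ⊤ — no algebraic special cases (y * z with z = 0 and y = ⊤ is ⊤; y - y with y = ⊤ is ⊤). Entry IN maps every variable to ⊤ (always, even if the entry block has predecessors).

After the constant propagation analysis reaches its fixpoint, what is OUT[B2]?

Answer: {a: ⊤, b: ⊤, c: 1, d: ⊤, e: ⊤, f: ⊤}

Derivation:
Fixpoint table:
  B0:  IN=(all ⊤)  OUT=(all ⊤)
  B1:  IN=(all ⊤)  OUT=(all ⊤)
  B2:  IN=(all ⊤)  OUT={c:1; rest ⊤}
  B3:  IN={c:1; rest ⊤}  OUT={c:1, d:2; rest ⊤}
  B4:  IN=(all ⊤)  OUT=(all ⊤)
  B5:  IN=(all ⊤)  OUT=(all ⊤)
  B6:  IN=(all ⊤)  OUT=(all ⊤)

Merge at B2: IN[B2] = OUT[B1] = {a: ⊤, b: ⊤, c: ⊤, d: ⊤, e: ⊤, f: ⊤}
Applying B2's transfer function to that IN value gives OUT[B2] (row B2 above).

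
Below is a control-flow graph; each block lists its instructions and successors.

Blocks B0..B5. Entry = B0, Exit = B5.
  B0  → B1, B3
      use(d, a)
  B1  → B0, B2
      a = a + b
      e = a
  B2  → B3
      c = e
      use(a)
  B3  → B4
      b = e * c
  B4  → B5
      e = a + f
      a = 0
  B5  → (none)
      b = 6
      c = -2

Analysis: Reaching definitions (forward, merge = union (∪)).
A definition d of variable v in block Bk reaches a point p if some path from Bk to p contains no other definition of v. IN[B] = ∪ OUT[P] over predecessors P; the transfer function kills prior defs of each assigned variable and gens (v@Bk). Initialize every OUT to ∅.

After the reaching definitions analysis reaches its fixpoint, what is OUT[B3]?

Fixpoint table:
  B0:  IN={a@B1, e@B1}  OUT={a@B1, e@B1}
  B1:  IN={a@B1, e@B1}  OUT={a@B1, e@B1}
  B2:  IN={a@B1, e@B1}  OUT={a@B1, c@B2, e@B1}
  B3:  IN={a@B1, c@B2, e@B1}  OUT={a@B1, b@B3, c@B2, e@B1}
  B4:  IN={a@B1, b@B3, c@B2, e@B1}  OUT={a@B4, b@B3, c@B2, e@B4}
  B5:  IN={a@B4, b@B3, c@B2, e@B4}  OUT={a@B4, b@B5, c@B5, e@B4}

Merge at B3: IN[B3] = OUT[B0] ⊔ OUT[B2] = {a@B1, c@B2, e@B1}
Applying B3's transfer function to that IN value gives OUT[B3] (row B3 above).

Answer: {a@B1, b@B3, c@B2, e@B1}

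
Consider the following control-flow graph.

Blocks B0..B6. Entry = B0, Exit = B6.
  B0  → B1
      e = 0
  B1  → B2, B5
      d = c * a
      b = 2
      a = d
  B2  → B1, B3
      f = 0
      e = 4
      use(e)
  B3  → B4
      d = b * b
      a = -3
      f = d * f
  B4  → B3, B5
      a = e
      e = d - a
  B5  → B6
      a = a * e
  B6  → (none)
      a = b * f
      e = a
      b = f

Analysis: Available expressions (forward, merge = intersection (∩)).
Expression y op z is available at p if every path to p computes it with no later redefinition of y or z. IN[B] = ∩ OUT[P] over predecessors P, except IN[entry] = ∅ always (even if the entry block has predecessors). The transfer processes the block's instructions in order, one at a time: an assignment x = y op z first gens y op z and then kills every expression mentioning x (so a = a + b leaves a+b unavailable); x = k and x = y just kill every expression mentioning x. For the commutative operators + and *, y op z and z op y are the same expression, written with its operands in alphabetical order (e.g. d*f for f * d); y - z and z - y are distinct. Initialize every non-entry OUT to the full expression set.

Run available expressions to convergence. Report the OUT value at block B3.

Fixpoint table:
  B0:   IN={}   OUT={}
  B1:   IN={}   OUT={}
  B2:   IN={}   OUT={}
  B3:   IN={}   OUT={b*b}
  B4:   IN={b*b}   OUT={b*b, d-a}
  B5:   IN={}   OUT={}
  B6:   IN={}   OUT={}

Merge at B3: IN[B3] = OUT[B2] ∩ OUT[B4] = {}
Applying B3's transfer function to that IN value gives OUT[B3] (row B3 above).

Answer: {b*b}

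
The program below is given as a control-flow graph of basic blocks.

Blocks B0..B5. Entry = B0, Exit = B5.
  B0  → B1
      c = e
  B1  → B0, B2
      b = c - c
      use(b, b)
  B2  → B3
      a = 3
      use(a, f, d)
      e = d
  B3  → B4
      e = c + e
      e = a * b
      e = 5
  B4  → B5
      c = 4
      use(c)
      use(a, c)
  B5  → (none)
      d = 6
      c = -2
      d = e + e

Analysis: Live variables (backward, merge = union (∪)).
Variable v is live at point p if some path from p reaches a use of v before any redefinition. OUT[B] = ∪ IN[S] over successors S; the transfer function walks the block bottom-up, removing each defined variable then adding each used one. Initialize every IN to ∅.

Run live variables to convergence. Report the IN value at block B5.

Answer: {e}

Working:
Per-block solution:
  B0:   IN={d, e, f}   OUT={c, d, e, f}
  B1:   IN={c, d, e, f}   OUT={b, c, d, e, f}
  B2:   IN={b, c, d, f}   OUT={a, b, c, e}
  B3:   IN={a, b, c, e}   OUT={a, e}
  B4:   IN={a, e}   OUT={e}
  B5:   IN={e}   OUT={}

B5 is the boundary node: OUT[B5] = {}
Applying B5's transfer function to that OUT value gives IN[B5] (row B5 above).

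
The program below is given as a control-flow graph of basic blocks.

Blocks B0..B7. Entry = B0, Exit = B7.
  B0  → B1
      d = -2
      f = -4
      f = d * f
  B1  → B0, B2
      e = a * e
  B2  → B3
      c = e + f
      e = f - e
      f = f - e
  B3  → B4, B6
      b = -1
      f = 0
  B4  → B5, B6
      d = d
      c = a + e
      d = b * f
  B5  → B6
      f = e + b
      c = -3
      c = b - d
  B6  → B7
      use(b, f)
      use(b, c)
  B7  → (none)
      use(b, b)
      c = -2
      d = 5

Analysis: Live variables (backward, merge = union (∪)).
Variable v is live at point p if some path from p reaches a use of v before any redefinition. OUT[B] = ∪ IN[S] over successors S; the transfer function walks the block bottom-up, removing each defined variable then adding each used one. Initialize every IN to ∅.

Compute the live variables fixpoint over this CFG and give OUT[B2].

Converged values:
  B0: | IN={a, e} | OUT={a, d, e, f}
  B1: | IN={a, d, e, f} | OUT={a, d, e, f}
  B2: | IN={a, d, e, f} | OUT={a, c, d, e}
  B3: | IN={a, c, d, e} | OUT={a, b, c, d, e, f}
  B4: | IN={a, b, d, e, f} | OUT={b, c, d, e, f}
  B5: | IN={b, d, e} | OUT={b, c, f}
  B6: | IN={b, c, f} | OUT={b}
  B7: | IN={b} | OUT={}

Merge at B2: OUT[B2] = IN[B3] = {a, c, d, e}

Answer: {a, c, d, e}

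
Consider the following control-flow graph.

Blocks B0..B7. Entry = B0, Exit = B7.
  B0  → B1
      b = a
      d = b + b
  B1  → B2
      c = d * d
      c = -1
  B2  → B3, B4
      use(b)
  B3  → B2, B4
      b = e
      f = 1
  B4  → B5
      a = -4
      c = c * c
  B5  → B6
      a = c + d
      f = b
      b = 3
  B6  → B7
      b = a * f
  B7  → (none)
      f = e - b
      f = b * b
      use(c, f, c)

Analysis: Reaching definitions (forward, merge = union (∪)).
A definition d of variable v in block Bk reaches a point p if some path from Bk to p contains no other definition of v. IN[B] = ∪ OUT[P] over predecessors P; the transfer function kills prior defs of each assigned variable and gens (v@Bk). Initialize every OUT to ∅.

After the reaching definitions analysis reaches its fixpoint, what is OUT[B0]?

Answer: {b@B0, d@B0}

Trace:
Fixpoint table:
  B0: | IN={} | OUT={b@B0, d@B0}
  B1: | IN={b@B0, d@B0} | OUT={b@B0, c@B1, d@B0}
  B2: | IN={b@B0, b@B3, c@B1, d@B0, f@B3} | OUT={b@B0, b@B3, c@B1, d@B0, f@B3}
  B3: | IN={b@B0, b@B3, c@B1, d@B0, f@B3} | OUT={b@B3, c@B1, d@B0, f@B3}
  B4: | IN={b@B0, b@B3, c@B1, d@B0, f@B3} | OUT={a@B4, b@B0, b@B3, c@B4, d@B0, f@B3}
  B5: | IN={a@B4, b@B0, b@B3, c@B4, d@B0, f@B3} | OUT={a@B5, b@B5, c@B4, d@B0, f@B5}
  B6: | IN={a@B5, b@B5, c@B4, d@B0, f@B5} | OUT={a@B5, b@B6, c@B4, d@B0, f@B5}
  B7: | IN={a@B5, b@B6, c@B4, d@B0, f@B5} | OUT={a@B5, b@B6, c@B4, d@B0, f@B7}

B0 is the boundary node: IN[B0] = {}
Applying B0's transfer function to that IN value gives OUT[B0] (row B0 above).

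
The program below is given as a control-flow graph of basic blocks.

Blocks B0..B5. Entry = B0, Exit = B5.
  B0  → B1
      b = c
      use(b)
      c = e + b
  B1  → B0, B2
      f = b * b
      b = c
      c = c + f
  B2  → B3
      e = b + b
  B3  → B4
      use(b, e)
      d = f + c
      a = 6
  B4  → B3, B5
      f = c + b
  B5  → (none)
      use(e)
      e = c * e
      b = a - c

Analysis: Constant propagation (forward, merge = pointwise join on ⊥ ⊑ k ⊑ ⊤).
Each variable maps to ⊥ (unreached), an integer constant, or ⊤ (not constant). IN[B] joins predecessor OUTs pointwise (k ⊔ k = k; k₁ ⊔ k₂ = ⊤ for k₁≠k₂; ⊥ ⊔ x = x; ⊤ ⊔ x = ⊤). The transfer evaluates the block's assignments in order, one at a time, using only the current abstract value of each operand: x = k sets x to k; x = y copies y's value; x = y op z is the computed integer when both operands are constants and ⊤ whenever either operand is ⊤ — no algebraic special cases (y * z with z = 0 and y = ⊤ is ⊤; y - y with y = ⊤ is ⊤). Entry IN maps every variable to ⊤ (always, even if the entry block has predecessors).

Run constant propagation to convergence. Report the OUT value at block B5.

Answer: {a: 6, b: ⊤, c: ⊤, d: ⊤, e: ⊤, f: ⊤}

Derivation:
Per-block solution:
  B0:   IN=(all ⊤)   OUT=(all ⊤)
  B1:   IN=(all ⊤)   OUT=(all ⊤)
  B2:   IN=(all ⊤)   OUT=(all ⊤)
  B3:   IN=(all ⊤)   OUT={a:6; rest ⊤}
  B4:   IN={a:6; rest ⊤}   OUT={a:6; rest ⊤}
  B5:   IN={a:6; rest ⊤}   OUT={a:6; rest ⊤}

Merge at B5: IN[B5] = OUT[B4] = {a: 6, b: ⊤, c: ⊤, d: ⊤, e: ⊤, f: ⊤}
Applying B5's transfer function to that IN value gives OUT[B5] (row B5 above).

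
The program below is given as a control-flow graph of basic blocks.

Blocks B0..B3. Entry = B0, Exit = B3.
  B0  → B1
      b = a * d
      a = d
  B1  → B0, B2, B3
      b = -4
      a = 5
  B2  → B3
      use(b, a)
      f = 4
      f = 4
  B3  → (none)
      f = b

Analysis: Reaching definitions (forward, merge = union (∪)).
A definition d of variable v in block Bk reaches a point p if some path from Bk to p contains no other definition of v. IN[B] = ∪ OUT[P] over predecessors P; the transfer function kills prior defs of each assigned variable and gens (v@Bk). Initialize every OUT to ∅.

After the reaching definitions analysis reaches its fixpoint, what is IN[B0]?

Converged values:
  B0:  IN={a@B1, b@B1}  OUT={a@B0, b@B0}
  B1:  IN={a@B0, b@B0}  OUT={a@B1, b@B1}
  B2:  IN={a@B1, b@B1}  OUT={a@B1, b@B1, f@B2}
  B3:  IN={a@B1, b@B1, f@B2}  OUT={a@B1, b@B1, f@B3}

Merge at B0 (entry node, so the boundary value {} is joined with the incoming edge(s)): IN[B0] = {} ⊔ OUT[B1] = {a@B1, b@B1}

Answer: {a@B1, b@B1}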